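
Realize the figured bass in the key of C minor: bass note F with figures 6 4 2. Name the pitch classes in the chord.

A second above F in this key is G.
A fourth above F in this key is Bb.
A sixth above F in this key is D.
Together with the bass F, this spells G minor seventh in third inversion.

F, G, Bb, D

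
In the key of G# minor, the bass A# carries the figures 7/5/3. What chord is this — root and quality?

A# half-diminished seventh

The figures 7/5/3 indicate a seventh chord in root position.
In root position the bass is the root, so the root is A#.
The chord tones are A#, C#, E, G#, giving A# half-diminished seventh.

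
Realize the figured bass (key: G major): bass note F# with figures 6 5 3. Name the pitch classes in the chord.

F#, A, C, D

A third above F# in this key is A.
A fifth above F# in this key is C.
A sixth above F# in this key is D.
Together with the bass F#, this spells D dominant seventh in first inversion.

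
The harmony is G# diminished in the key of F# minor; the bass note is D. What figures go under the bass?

6/4

D is the fifth of G# diminished, so the chord is in second inversion.
A triad in second inversion is figured 6/4, conventionally abbreviated 6/4.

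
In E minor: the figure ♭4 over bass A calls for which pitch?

Counting 3 letter steps above A lands on D; in E minor, that letter is D.
The b4 figure lowers it a semitone, giving Db.

Db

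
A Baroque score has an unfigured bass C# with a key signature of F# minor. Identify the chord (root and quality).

An unfigured bass indicates a triad in root position.
In root position the bass is the root, so the root is C#.
The chord tones are C#, E, G#, giving C# minor.

C# minor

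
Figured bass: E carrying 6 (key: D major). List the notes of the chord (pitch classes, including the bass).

E, G, C#

The written figures 6 are shorthand for 6/3: the 3 is implied.
A third above E in this key is G.
A sixth above E in this key is C#.
Together with the bass E, this spells C# diminished in first inversion.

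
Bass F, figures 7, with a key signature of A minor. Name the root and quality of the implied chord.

F major seventh

The figures 7 indicate a seventh chord in root position.
In root position the bass is the root, so the root is F.
The chord tones are F, A, C, E, giving F major seventh.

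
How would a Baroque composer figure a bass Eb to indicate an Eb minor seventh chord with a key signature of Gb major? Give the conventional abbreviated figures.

7

Eb is the root of Eb minor seventh, so the chord is in root position.
A seventh chord in root position is figured 7/5/3, conventionally abbreviated 7.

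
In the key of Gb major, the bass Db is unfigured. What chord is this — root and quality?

An unfigured bass indicates a triad in root position.
In root position the bass is the root, so the root is Db.
The chord tones are Db, F, Ab, giving Db major.

Db major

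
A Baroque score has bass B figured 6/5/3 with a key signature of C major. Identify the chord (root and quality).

The figures 6/5/3 indicate a seventh chord in first inversion.
In first inversion the root lies a sixth above the bass: a sixth above B in C major is G.
The chord tones are B, D, F, G, giving G dominant seventh.

G dominant seventh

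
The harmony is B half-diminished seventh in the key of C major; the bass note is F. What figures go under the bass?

F is the fifth of B half-diminished seventh, so the chord is in second inversion.
A seventh chord in second inversion is figured 6/4/3, conventionally abbreviated 4/3.

4/3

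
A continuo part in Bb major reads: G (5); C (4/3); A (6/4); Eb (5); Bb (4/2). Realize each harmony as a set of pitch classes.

G, Bb, D | C, Eb, F, A | A, D, F | Eb, G, Bb | Bb, C, Eb, G

G (5/3): G, Bb, D.
C (6/4/3): C, Eb, F, A.
A (6/4): A, D, F.
Eb (5/3): Eb, G, Bb.
Bb (6/4/2): Bb, C, Eb, G.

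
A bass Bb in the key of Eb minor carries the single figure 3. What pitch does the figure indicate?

Counting 2 letter steps above Bb lands on D; in Eb minor, that letter is Db.

Db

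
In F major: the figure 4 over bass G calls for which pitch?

C

Counting 3 letter steps above G lands on C; in F major, that letter is C.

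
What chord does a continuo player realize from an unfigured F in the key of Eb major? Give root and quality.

F minor

An unfigured bass indicates a triad in root position.
In root position the bass is the root, so the root is F.
The chord tones are F, Ab, C, giving F minor.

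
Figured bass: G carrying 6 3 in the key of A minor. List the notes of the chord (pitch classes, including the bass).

G, B, E

A third above G in this key is B.
A sixth above G in this key is E.
Together with the bass G, this spells E minor in first inversion.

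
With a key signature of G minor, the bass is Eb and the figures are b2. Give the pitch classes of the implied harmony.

Eb, Fb, A, C

The written figures b2 are shorthand for 6/4/2: the 6/4 are implied.
A second above Eb in this key is F, lowered to Fb by the flat.
A fourth above Eb in this key is A.
A sixth above Eb in this key is C.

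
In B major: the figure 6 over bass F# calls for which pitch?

Counting 5 letter steps above F# lands on D; in B major, that letter is D#.

D#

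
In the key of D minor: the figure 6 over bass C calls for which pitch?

A

Counting 5 letter steps above C lands on A; in D minor, that letter is A.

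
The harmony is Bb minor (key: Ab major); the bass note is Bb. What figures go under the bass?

no figures

Bb is the root of Bb minor, so the chord is in root position.
A triad in root position is figured 5/3, conventionally abbreviated (no figures — root-position triad).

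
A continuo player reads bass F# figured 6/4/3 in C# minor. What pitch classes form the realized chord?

A third above F# in this key is A.
A fourth above F# in this key is B.
A sixth above F# in this key is D#.
Together with the bass F#, this spells B dominant seventh in second inversion.

F#, A, B, D#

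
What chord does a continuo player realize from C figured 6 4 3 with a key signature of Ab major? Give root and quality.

F minor seventh

The figures 6 4 3 indicate a seventh chord in second inversion.
In second inversion the root lies a fourth above the bass: a fourth above C in Ab major is F.
The chord tones are C, Eb, F, Ab, giving F minor seventh.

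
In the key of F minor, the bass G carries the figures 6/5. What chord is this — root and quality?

The figures 6/5 indicate a seventh chord in first inversion.
In first inversion the root lies a sixth above the bass: a sixth above G in F minor is Eb.
The chord tones are G, Bb, Db, Eb, giving Eb dominant seventh.

Eb dominant seventh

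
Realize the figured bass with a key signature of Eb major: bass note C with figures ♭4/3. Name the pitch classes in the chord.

C, Eb, Fb, Ab

The written figures ♭4/3 are shorthand for 6/4/3: the 6 is implied.
A third above C in this key is Eb.
A fourth above C in this key is F, lowered to Fb by the flat.
A sixth above C in this key is Ab.
Together with the bass C, this spells Fb augmented major seventh in second inversion.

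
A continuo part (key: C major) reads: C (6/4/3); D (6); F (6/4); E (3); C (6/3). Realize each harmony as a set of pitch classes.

C, E, F, A | D, F, B | F, B, D | E, G, B | C, E, A

C (6/4/3): C, E, F, A.
D (6/3): D, F, B.
F (6/4): F, B, D.
E (5/3): E, G, B.
C (6/3): C, E, A.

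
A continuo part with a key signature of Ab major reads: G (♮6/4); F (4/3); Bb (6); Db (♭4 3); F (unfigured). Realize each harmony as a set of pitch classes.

G, C, E | F, Ab, Bb, Db | Bb, Db, G | Db, F, Gb, Bb | F, Ab, C

G (♮6/4): G, C, E.
F (6/4/3): F, Ab, Bb, Db.
Bb (6/3): Bb, Db, G.
Db (6/b4/3): Db, F, Gb, Bb.
F (5/3): F, Ab, C.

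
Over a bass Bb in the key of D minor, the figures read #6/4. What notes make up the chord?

Bb, E, G#

A fourth above Bb in this key is E.
A sixth above Bb in this key is G, raised to G# by the sharp.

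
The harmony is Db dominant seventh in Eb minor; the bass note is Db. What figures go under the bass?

Db is the root of Db dominant seventh, so the chord is in root position.
A seventh chord in root position is figured 7/5/3, conventionally abbreviated 7.

7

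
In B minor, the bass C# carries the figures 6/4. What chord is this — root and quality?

The figures 6/4 indicate a triad in second inversion.
In second inversion the root lies a fourth above the bass: a fourth above C# in B minor is F#.
The chord tones are C#, F#, A, giving F# minor.

F# minor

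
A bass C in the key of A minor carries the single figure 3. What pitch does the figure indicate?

E

Counting 2 letter steps above C lands on E; in A minor, that letter is E.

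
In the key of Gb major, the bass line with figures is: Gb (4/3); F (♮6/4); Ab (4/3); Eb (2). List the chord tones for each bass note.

Gb, Bb, Cb, Eb | F, Bb, D | Ab, Cb, Db, F | Eb, F, Ab, Cb

Gb (6/4/3): Gb, Bb, Cb, Eb.
F (♮6/4): F, Bb, D.
Ab (6/4/3): Ab, Cb, Db, F.
Eb (6/4/2): Eb, F, Ab, Cb.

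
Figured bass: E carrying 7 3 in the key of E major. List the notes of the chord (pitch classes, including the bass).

E, G#, B, D#

The written figures 7 3 are shorthand for 7/5/3: the 5 is implied.
A third above E in this key is G#.
A fifth above E in this key is B.
A seventh above E in this key is D#.
Together with the bass E, this spells E major seventh in root position.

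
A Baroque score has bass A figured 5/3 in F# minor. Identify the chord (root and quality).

A major

The figures 5/3 indicate a triad in root position.
In root position the bass is the root, so the root is A.
The chord tones are A, C#, E, giving A major.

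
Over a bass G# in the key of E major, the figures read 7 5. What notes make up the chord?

G#, B, D#, F#

The written figures 7 5 are shorthand for 7/5/3: the 3 is implied.
A third above G# in this key is B.
A fifth above G# in this key is D#.
A seventh above G# in this key is F#.
Together with the bass G#, this spells G# minor seventh in root position.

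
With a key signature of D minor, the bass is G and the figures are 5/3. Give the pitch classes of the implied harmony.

A third above G in this key is Bb.
A fifth above G in this key is D.
Together with the bass G, this spells G minor in root position.

G, Bb, D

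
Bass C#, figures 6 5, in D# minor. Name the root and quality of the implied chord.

A# minor seventh

The figures 6 5 indicate a seventh chord in first inversion.
In first inversion the root lies a sixth above the bass: a sixth above C# in D# minor is A#.
The chord tones are C#, E#, G#, A#, giving A# minor seventh.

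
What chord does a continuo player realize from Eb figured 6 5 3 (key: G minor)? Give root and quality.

C minor seventh

The figures 6 5 3 indicate a seventh chord in first inversion.
In first inversion the root lies a sixth above the bass: a sixth above Eb in G minor is C.
The chord tones are Eb, G, Bb, C, giving C minor seventh.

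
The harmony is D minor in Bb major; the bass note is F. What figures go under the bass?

F is the third of D minor, so the chord is in first inversion.
A triad in first inversion is figured 6/3, conventionally abbreviated 6.

6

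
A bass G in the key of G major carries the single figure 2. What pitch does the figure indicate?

Counting 1 letter step above G lands on A; in G major, that letter is A.

A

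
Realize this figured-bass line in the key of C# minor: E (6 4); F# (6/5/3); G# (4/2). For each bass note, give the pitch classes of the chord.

E (6/4): E, A, C#.
F# (6/5/3): F#, A, C#, D#.
G# (6/4/2): G#, A, C#, E.

E, A, C# | F#, A, C#, D# | G#, A, C#, E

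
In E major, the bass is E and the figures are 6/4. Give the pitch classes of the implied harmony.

A fourth above E in this key is A.
A sixth above E in this key is C#.
Together with the bass E, this spells A major in second inversion.

E, A, C#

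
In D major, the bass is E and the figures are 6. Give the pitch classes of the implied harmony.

E, G, C#

The written figures 6 are shorthand for 6/3: the 3 is implied.
A third above E in this key is G.
A sixth above E in this key is C#.
Together with the bass E, this spells C# diminished in first inversion.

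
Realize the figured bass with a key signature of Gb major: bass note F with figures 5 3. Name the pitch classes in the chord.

A third above F in this key is Ab.
A fifth above F in this key is Cb.
Together with the bass F, this spells F diminished in root position.

F, Ab, Cb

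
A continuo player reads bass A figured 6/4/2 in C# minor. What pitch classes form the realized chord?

A second above A in this key is B.
A fourth above A in this key is D#.
A sixth above A in this key is F#.
Together with the bass A, this spells B dominant seventh in third inversion.

A, B, D#, F#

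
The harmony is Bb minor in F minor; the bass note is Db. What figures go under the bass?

Db is the third of Bb minor, so the chord is in first inversion.
A triad in first inversion is figured 6/3, conventionally abbreviated 6.

6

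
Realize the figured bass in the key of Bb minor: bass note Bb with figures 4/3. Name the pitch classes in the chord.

Bb, Db, Eb, Gb

The written figures 4/3 are shorthand for 6/4/3: the 6 is implied.
A third above Bb in this key is Db.
A fourth above Bb in this key is Eb.
A sixth above Bb in this key is Gb.
Together with the bass Bb, this spells Eb minor seventh in second inversion.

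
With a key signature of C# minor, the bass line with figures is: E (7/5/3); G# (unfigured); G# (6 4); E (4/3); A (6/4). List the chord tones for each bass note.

E, G#, B, D# | G#, B, D# | G#, C#, E | E, G#, A, C# | A, D#, F#

E (7/5/3): E, G#, B, D#.
G# (5/3): G#, B, D#.
G# (6/4): G#, C#, E.
E (6/4/3): E, G#, A, C#.
A (6/4): A, D#, F#.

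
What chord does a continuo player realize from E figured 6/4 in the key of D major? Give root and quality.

The figures 6/4 indicate a triad in second inversion.
In second inversion the root lies a fourth above the bass: a fourth above E in D major is A.
The chord tones are E, A, C#, giving A major.

A major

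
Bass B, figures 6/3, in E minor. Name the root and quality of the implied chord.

G major

The figures 6/3 indicate a triad in first inversion.
In first inversion the root lies a sixth above the bass: a sixth above B in E minor is G.
The chord tones are B, D, G, giving G major.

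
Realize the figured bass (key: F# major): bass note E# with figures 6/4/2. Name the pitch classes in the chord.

A second above E# in this key is F#.
A fourth above E# in this key is A#.
A sixth above E# in this key is C#.
Together with the bass E#, this spells F# major seventh in third inversion.

E#, F#, A#, C#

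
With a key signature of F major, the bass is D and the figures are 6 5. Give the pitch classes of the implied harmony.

D, F, A, Bb

The written figures 6 5 are shorthand for 6/5/3: the 3 is implied.
A third above D in this key is F.
A fifth above D in this key is A.
A sixth above D in this key is Bb.
Together with the bass D, this spells Bb major seventh in first inversion.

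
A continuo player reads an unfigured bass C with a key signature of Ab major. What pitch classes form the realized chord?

An unfigured bass implies 5/3.
A third above C in this key is Eb.
A fifth above C in this key is G.
Together with the bass C, this spells C minor in root position.

C, Eb, G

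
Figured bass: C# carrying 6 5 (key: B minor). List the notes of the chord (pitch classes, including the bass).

The written figures 6 5 are shorthand for 6/5/3: the 3 is implied.
A third above C# in this key is E.
A fifth above C# in this key is G.
A sixth above C# in this key is A.
Together with the bass C#, this spells A dominant seventh in first inversion.

C#, E, G, A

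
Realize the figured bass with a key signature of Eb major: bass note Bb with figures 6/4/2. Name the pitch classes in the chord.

A second above Bb in this key is C.
A fourth above Bb in this key is Eb.
A sixth above Bb in this key is G.
Together with the bass Bb, this spells C minor seventh in third inversion.

Bb, C, Eb, G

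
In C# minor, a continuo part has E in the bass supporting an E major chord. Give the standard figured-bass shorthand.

no figures

E is the root of E major, so the chord is in root position.
A triad in root position is figured 5/3, conventionally abbreviated (no figures — root-position triad).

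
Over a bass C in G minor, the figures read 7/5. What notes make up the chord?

The written figures 7/5 are shorthand for 7/5/3: the 3 is implied.
A third above C in this key is Eb.
A fifth above C in this key is G.
A seventh above C in this key is Bb.
Together with the bass C, this spells C minor seventh in root position.

C, Eb, G, Bb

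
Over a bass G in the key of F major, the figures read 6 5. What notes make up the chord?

G, Bb, D, E

The written figures 6 5 are shorthand for 6/5/3: the 3 is implied.
A third above G in this key is Bb.
A fifth above G in this key is D.
A sixth above G in this key is E.
Together with the bass G, this spells E half-diminished seventh in first inversion.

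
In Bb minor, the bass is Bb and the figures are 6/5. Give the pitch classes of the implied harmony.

The written figures 6/5 are shorthand for 6/5/3: the 3 is implied.
A third above Bb in this key is Db.
A fifth above Bb in this key is F.
A sixth above Bb in this key is Gb.
Together with the bass Bb, this spells Gb major seventh in first inversion.

Bb, Db, F, Gb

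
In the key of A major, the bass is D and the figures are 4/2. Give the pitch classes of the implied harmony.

The written figures 4/2 are shorthand for 6/4/2: the 6 is implied.
A second above D in this key is E.
A fourth above D in this key is G#.
A sixth above D in this key is B.
Together with the bass D, this spells E dominant seventh in third inversion.

D, E, G#, B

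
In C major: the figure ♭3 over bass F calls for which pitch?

Counting 2 letter steps above F lands on A; in C major, that letter is A.
The b3 figure lowers it a semitone, giving Ab.

Ab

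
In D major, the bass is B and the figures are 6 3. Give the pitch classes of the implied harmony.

B, D, G

A third above B in this key is D.
A sixth above B in this key is G.
Together with the bass B, this spells G major in first inversion.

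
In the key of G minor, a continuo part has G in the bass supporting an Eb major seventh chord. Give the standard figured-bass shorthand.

G is the third of Eb major seventh, so the chord is in first inversion.
A seventh chord in first inversion is figured 6/5/3, conventionally abbreviated 6/5.

6/5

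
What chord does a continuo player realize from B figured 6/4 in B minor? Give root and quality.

E minor

The figures 6/4 indicate a triad in second inversion.
In second inversion the root lies a fourth above the bass: a fourth above B in B minor is E.
The chord tones are B, E, G, giving E minor.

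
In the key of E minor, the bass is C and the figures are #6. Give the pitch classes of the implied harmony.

The written figures #6 are shorthand for 6/3: the 3 is implied.
A third above C in this key is E.
A sixth above C in this key is A, raised to A# by the sharp.

C, E, A#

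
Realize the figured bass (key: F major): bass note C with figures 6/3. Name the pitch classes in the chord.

A third above C in this key is E.
A sixth above C in this key is A.
Together with the bass C, this spells A minor in first inversion.

C, E, A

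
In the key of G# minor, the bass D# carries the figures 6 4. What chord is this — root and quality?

G# minor

The figures 6 4 indicate a triad in second inversion.
In second inversion the root lies a fourth above the bass: a fourth above D# in G# minor is G#.
The chord tones are D#, G#, B, giving G# minor.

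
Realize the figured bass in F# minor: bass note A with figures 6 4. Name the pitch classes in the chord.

A, D, F#

A fourth above A in this key is D.
A sixth above A in this key is F#.
Together with the bass A, this spells D major in second inversion.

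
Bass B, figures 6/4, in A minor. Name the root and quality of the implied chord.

The figures 6/4 indicate a triad in second inversion.
In second inversion the root lies a fourth above the bass: a fourth above B in A minor is E.
The chord tones are B, E, G, giving E minor.

E minor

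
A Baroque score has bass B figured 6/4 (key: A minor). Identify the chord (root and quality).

E minor

The figures 6/4 indicate a triad in second inversion.
In second inversion the root lies a fourth above the bass: a fourth above B in A minor is E.
The chord tones are B, E, G, giving E minor.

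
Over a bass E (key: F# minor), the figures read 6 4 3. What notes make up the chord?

E, G#, A, C#

A third above E in this key is G#.
A fourth above E in this key is A.
A sixth above E in this key is C#.
Together with the bass E, this spells A major seventh in second inversion.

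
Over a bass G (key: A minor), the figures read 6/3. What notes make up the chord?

G, B, E

A third above G in this key is B.
A sixth above G in this key is E.
Together with the bass G, this spells E minor in first inversion.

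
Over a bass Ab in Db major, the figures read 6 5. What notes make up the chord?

The written figures 6 5 are shorthand for 6/5/3: the 3 is implied.
A third above Ab in this key is C.
A fifth above Ab in this key is Eb.
A sixth above Ab in this key is F.
Together with the bass Ab, this spells F minor seventh in first inversion.

Ab, C, Eb, F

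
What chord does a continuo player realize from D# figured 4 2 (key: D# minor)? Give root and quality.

The figures 4 2 indicate a seventh chord in third inversion.
In third inversion the root lies a second above the bass: a second above D# in D# minor is E#.
The chord tones are D#, E#, G#, B, giving E# half-diminished seventh.

E# half-diminished seventh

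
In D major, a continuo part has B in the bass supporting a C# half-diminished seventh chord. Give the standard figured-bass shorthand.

4/2

B is the seventh of C# half-diminished seventh, so the chord is in third inversion.
A seventh chord in third inversion is figured 6/4/2, conventionally abbreviated 4/2.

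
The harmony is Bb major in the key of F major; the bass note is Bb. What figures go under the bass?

no figures

Bb is the root of Bb major, so the chord is in root position.
A triad in root position is figured 5/3, conventionally abbreviated (no figures — root-position triad).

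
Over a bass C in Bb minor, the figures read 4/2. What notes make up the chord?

The written figures 4/2 are shorthand for 6/4/2: the 6 is implied.
A second above C in this key is Db.
A fourth above C in this key is F.
A sixth above C in this key is Ab.
Together with the bass C, this spells Db major seventh in third inversion.

C, Db, F, Ab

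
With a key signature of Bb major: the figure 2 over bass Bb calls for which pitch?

C

Counting 1 letter step above Bb lands on C; in Bb major, that letter is C.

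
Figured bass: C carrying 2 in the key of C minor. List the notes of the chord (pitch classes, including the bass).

The written figures 2 are shorthand for 6/4/2: the 6/4 are implied.
A second above C in this key is D.
A fourth above C in this key is F.
A sixth above C in this key is Ab.
Together with the bass C, this spells D half-diminished seventh in third inversion.

C, D, F, Ab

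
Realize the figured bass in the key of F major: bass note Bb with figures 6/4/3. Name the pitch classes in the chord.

Bb, D, E, G

A third above Bb in this key is D.
A fourth above Bb in this key is E.
A sixth above Bb in this key is G.
Together with the bass Bb, this spells E half-diminished seventh in second inversion.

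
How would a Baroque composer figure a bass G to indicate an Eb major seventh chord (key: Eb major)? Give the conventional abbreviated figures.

6/5

G is the third of Eb major seventh, so the chord is in first inversion.
A seventh chord in first inversion is figured 6/5/3, conventionally abbreviated 6/5.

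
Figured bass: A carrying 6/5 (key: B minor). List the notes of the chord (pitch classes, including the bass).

The written figures 6/5 are shorthand for 6/5/3: the 3 is implied.
A third above A in this key is C#.
A fifth above A in this key is E.
A sixth above A in this key is F#.
Together with the bass A, this spells F# minor seventh in first inversion.

A, C#, E, F#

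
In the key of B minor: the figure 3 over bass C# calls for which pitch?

E

Counting 2 letter steps above C# lands on E; in B minor, that letter is E.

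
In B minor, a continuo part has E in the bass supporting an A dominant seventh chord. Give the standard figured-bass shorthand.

4/3

E is the fifth of A dominant seventh, so the chord is in second inversion.
A seventh chord in second inversion is figured 6/4/3, conventionally abbreviated 4/3.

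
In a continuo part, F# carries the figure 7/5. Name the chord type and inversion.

7/5 is shorthand for 7/5/3.
Intervals of 7/5/3 above the bass form a seventh chord; the bass is the root, so this is root position.

seventh chord, root position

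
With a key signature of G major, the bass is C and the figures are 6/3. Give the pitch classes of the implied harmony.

A third above C in this key is E.
A sixth above C in this key is A.
Together with the bass C, this spells A minor in first inversion.

C, E, A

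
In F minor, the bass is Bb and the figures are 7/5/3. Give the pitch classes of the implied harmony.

A third above Bb in this key is Db.
A fifth above Bb in this key is F.
A seventh above Bb in this key is Ab.
Together with the bass Bb, this spells Bb minor seventh in root position.

Bb, Db, F, Ab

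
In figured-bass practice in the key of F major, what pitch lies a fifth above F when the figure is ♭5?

Cb

Counting 4 letter steps above F lands on C; in F major, that letter is C.
The b5 figure lowers it a semitone, giving Cb.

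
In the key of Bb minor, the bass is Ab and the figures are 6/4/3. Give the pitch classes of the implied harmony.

A third above Ab in this key is C.
A fourth above Ab in this key is Db.
A sixth above Ab in this key is F.
Together with the bass Ab, this spells Db major seventh in second inversion.

Ab, C, Db, F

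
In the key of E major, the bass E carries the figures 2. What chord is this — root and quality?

F# minor seventh

The figures 2 indicate a seventh chord in third inversion.
In third inversion the root lies a second above the bass: a second above E in E major is F#.
The chord tones are E, F#, A, C#, giving F# minor seventh.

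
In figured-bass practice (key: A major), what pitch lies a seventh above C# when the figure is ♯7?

B#

Counting 6 letter steps above C# lands on B; in A major, that letter is B.
The #7 figure raises it a semitone, giving B#.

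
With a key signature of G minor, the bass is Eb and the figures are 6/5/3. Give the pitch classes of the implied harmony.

Eb, G, Bb, C

A third above Eb in this key is G.
A fifth above Eb in this key is Bb.
A sixth above Eb in this key is C.
Together with the bass Eb, this spells C minor seventh in first inversion.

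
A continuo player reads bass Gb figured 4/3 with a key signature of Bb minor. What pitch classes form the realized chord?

Gb, Bb, C, Eb

The written figures 4/3 are shorthand for 6/4/3: the 6 is implied.
A third above Gb in this key is Bb.
A fourth above Gb in this key is C.
A sixth above Gb in this key is Eb.
Together with the bass Gb, this spells C half-diminished seventh in second inversion.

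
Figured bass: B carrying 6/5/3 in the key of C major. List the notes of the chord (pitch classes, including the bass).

B, D, F, G

A third above B in this key is D.
A fifth above B in this key is F.
A sixth above B in this key is G.
Together with the bass B, this spells G dominant seventh in first inversion.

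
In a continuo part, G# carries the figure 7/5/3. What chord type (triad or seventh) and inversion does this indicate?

Intervals of 7/5/3 above the bass form a seventh chord; the bass is the root, so this is root position.

seventh chord, root position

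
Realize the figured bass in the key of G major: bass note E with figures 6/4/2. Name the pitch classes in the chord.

A second above E in this key is F#.
A fourth above E in this key is A.
A sixth above E in this key is C.
Together with the bass E, this spells F# half-diminished seventh in third inversion.

E, F#, A, C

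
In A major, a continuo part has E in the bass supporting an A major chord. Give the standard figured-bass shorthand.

6/4

E is the fifth of A major, so the chord is in second inversion.
A triad in second inversion is figured 6/4, conventionally abbreviated 6/4.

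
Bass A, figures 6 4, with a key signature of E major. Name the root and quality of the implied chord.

The figures 6 4 indicate a triad in second inversion.
In second inversion the root lies a fourth above the bass: a fourth above A in E major is D#.
The chord tones are A, D#, F#, giving D# diminished.

D# diminished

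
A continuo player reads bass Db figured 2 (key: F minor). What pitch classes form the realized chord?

Db, Eb, G, Bb

The written figures 2 are shorthand for 6/4/2: the 6/4 are implied.
A second above Db in this key is Eb.
A fourth above Db in this key is G.
A sixth above Db in this key is Bb.
Together with the bass Db, this spells Eb dominant seventh in third inversion.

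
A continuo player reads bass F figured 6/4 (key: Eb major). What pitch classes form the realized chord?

F, Bb, D

A fourth above F in this key is Bb.
A sixth above F in this key is D.
Together with the bass F, this spells Bb major in second inversion.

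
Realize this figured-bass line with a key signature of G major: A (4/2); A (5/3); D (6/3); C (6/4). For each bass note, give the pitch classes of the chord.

A, B, D, F# | A, C, E | D, F#, B | C, F#, A

A (6/4/2): A, B, D, F#.
A (5/3): A, C, E.
D (6/3): D, F#, B.
C (6/4): C, F#, A.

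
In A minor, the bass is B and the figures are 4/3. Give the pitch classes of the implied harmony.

B, D, E, G

The written figures 4/3 are shorthand for 6/4/3: the 6 is implied.
A third above B in this key is D.
A fourth above B in this key is E.
A sixth above B in this key is G.
Together with the bass B, this spells E minor seventh in second inversion.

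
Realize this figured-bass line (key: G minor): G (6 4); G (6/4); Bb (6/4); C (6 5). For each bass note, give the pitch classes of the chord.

G, C, Eb | G, C, Eb | Bb, Eb, G | C, Eb, G, A

G (6/4): G, C, Eb.
G (6/4): G, C, Eb.
Bb (6/4): Bb, Eb, G.
C (6/5/3): C, Eb, G, A.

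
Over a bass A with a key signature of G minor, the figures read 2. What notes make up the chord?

The written figures 2 are shorthand for 6/4/2: the 6/4 are implied.
A second above A in this key is Bb.
A fourth above A in this key is D.
A sixth above A in this key is F.
Together with the bass A, this spells Bb major seventh in third inversion.

A, Bb, D, F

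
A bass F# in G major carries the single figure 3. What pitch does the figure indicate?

A

Counting 2 letter steps above F# lands on A; in G major, that letter is A.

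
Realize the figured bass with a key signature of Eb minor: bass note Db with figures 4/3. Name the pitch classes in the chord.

The written figures 4/3 are shorthand for 6/4/3: the 6 is implied.
A third above Db in this key is F.
A fourth above Db in this key is Gb.
A sixth above Db in this key is Bb.
Together with the bass Db, this spells Gb major seventh in second inversion.

Db, F, Gb, Bb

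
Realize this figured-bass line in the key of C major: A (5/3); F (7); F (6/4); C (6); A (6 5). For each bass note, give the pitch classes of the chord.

A, C, E | F, A, C, E | F, B, D | C, E, A | A, C, E, F

A (5/3): A, C, E.
F (7/5/3): F, A, C, E.
F (6/4): F, B, D.
C (6/3): C, E, A.
A (6/5/3): A, C, E, F.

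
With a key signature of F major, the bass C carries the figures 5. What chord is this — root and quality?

C major

The figures 5 indicate a triad in root position.
In root position the bass is the root, so the root is C.
The chord tones are C, E, G, giving C major.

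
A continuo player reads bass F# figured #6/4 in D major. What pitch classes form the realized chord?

F#, B, D#

A fourth above F# in this key is B.
A sixth above F# in this key is D, raised to D# by the sharp.
Together with the bass F#, this spells B major in second inversion.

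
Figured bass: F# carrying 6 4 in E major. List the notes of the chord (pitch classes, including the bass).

A fourth above F# in this key is B.
A sixth above F# in this key is D#.
Together with the bass F#, this spells B major in second inversion.

F#, B, D#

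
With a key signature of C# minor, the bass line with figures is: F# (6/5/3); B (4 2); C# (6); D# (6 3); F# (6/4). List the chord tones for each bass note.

F# (6/5/3): F#, A, C#, D#.
B (6/4/2): B, C#, E, G#.
C# (6/3): C#, E, A.
D# (6/3): D#, F#, B.
F# (6/4): F#, B, D#.

F#, A, C#, D# | B, C#, E, G# | C#, E, A | D#, F#, B | F#, B, D#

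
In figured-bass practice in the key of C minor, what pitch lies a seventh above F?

Counting 6 letter steps above F lands on E; in C minor, that letter is Eb.

Eb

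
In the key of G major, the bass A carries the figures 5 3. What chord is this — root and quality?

The figures 5 3 indicate a triad in root position.
In root position the bass is the root, so the root is A.
The chord tones are A, C, E, giving A minor.

A minor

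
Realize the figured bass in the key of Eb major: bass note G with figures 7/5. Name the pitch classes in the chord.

The written figures 7/5 are shorthand for 7/5/3: the 3 is implied.
A third above G in this key is Bb.
A fifth above G in this key is D.
A seventh above G in this key is F.
Together with the bass G, this spells G minor seventh in root position.

G, Bb, D, F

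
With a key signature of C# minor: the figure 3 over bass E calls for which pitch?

Counting 2 letter steps above E lands on G; in C# minor, that letter is G#.

G#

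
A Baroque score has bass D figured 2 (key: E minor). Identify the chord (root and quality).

E minor seventh

The figures 2 indicate a seventh chord in third inversion.
In third inversion the root lies a second above the bass: a second above D in E minor is E.
The chord tones are D, E, G, B, giving E minor seventh.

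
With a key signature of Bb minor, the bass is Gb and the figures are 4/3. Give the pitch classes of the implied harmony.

The written figures 4/3 are shorthand for 6/4/3: the 6 is implied.
A third above Gb in this key is Bb.
A fourth above Gb in this key is C.
A sixth above Gb in this key is Eb.
Together with the bass Gb, this spells C half-diminished seventh in second inversion.

Gb, Bb, C, Eb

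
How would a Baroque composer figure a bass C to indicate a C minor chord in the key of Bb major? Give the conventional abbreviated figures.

no figures

C is the root of C minor, so the chord is in root position.
A triad in root position is figured 5/3, conventionally abbreviated (no figures — root-position triad).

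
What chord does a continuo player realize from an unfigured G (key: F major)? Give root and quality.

An unfigured bass indicates a triad in root position.
In root position the bass is the root, so the root is G.
The chord tones are G, Bb, D, giving G minor.

G minor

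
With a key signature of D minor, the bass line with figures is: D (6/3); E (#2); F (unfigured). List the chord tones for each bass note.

D (6/3): D, F, Bb.
E (6/4/#2): E, F#, A, C.
F (5/3): F, A, C.

D, F, Bb | E, F#, A, C | F, A, C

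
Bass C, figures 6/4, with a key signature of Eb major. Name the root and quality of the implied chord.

The figures 6/4 indicate a triad in second inversion.
In second inversion the root lies a fourth above the bass: a fourth above C in Eb major is F.
The chord tones are C, F, Ab, giving F minor.

F minor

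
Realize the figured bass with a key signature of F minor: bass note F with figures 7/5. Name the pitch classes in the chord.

F, Ab, C, Eb

The written figures 7/5 are shorthand for 7/5/3: the 3 is implied.
A third above F in this key is Ab.
A fifth above F in this key is C.
A seventh above F in this key is Eb.
Together with the bass F, this spells F minor seventh in root position.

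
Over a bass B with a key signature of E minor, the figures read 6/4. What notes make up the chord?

B, E, G

A fourth above B in this key is E.
A sixth above B in this key is G.
Together with the bass B, this spells E minor in second inversion.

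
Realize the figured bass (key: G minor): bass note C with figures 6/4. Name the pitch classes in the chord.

A fourth above C in this key is F.
A sixth above C in this key is A.
Together with the bass C, this spells F major in second inversion.

C, F, A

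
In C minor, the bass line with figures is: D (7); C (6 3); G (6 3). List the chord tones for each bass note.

D (7/5/3): D, F, Ab, C.
C (6/3): C, Eb, Ab.
G (6/3): G, Bb, Eb.

D, F, Ab, C | C, Eb, Ab | G, Bb, Eb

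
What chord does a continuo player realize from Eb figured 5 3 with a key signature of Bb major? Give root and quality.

Eb major

The figures 5 3 indicate a triad in root position.
In root position the bass is the root, so the root is Eb.
The chord tones are Eb, G, Bb, giving Eb major.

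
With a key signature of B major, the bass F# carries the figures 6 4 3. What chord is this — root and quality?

The figures 6 4 3 indicate a seventh chord in second inversion.
In second inversion the root lies a fourth above the bass: a fourth above F# in B major is B.
The chord tones are F#, A#, B, D#, giving B major seventh.

B major seventh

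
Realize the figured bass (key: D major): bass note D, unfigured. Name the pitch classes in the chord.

An unfigured bass implies 5/3.
A third above D in this key is F#.
A fifth above D in this key is A.
Together with the bass D, this spells D major in root position.

D, F#, A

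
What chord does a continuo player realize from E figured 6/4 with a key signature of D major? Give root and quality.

The figures 6/4 indicate a triad in second inversion.
In second inversion the root lies a fourth above the bass: a fourth above E in D major is A.
The chord tones are E, A, C#, giving A major.

A major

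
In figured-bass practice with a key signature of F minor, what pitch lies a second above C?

Counting 1 letter step above C lands on D; in F minor, that letter is Db.

Db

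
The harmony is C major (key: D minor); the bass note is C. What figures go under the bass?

C is the root of C major, so the chord is in root position.
A triad in root position is figured 5/3, conventionally abbreviated (no figures — root-position triad).

no figures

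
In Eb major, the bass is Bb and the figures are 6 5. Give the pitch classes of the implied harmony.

Bb, D, F, G

The written figures 6 5 are shorthand for 6/5/3: the 3 is implied.
A third above Bb in this key is D.
A fifth above Bb in this key is F.
A sixth above Bb in this key is G.
Together with the bass Bb, this spells G minor seventh in first inversion.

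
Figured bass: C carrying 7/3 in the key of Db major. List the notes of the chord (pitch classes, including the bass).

The written figures 7/3 are shorthand for 7/5/3: the 5 is implied.
A third above C in this key is Eb.
A fifth above C in this key is Gb.
A seventh above C in this key is Bb.
Together with the bass C, this spells C half-diminished seventh in root position.

C, Eb, Gb, Bb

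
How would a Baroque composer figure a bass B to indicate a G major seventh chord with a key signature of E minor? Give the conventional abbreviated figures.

B is the third of G major seventh, so the chord is in first inversion.
A seventh chord in first inversion is figured 6/5/3, conventionally abbreviated 6/5.

6/5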